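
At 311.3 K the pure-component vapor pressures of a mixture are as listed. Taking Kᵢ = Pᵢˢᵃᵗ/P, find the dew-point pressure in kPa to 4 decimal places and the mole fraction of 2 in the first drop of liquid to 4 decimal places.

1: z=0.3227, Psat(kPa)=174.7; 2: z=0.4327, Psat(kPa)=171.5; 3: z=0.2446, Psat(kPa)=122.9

Pdew = 157.2220 kPa, x_2 = 0.3967

At the dew point ψ → 1, so Σzᵢ/Kᵢ = 1 with Kᵢ = Pᵢˢᵃᵗ/P ⇒ 1/P = Σzᵢ/Pᵢˢᵃᵗ.
1/P = 0.3227/174.7 + 0.4327/171.5 + 0.2446/122.9 = 0.0063604 ⇒ P = 157.2220 kPa
xᵢ = zᵢP/Pᵢˢᵃᵗ ⇒ x_2 = 0.4327·157.2220/171.5 = 0.3967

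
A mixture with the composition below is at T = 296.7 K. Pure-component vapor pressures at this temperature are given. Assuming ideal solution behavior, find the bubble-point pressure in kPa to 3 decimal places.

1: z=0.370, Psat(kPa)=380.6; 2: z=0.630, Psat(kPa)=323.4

At the bubble point ψ → 0, so ΣzᵢKᵢ = 1 with Kᵢ = Pᵢˢᵃᵗ/P ⇒ P = ΣzᵢPᵢˢᵃᵗ.
P = 0.370·380.6 + 0.630·323.4 = 344.564 kPa

Pbub = 344.564 kPa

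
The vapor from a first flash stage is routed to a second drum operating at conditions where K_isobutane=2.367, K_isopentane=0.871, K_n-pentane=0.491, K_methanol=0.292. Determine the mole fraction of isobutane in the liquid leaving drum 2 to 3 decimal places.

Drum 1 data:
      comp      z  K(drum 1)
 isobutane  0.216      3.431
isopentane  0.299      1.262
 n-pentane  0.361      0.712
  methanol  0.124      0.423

x_isobutane (drum 2) = 0.217

Drum 1:
Rachford–Rice: g(ψ₁) = Σ zᵢ(Kᵢ−1)/(1+ψ₁(Kᵢ−1)) = 0.
Check two-phase: ΣzᵢKᵢ = 1.428 > 1 and Σzᵢ/Kᵢ = 1.100 > 1, so g(0) = 0.428 > 0 and g(1) = -0.100 < 0.
Iterate (Newton) starting at ψ₁ = 0.5:
  ψ₁ = 0.500: g = 0.0843, g' = -0.399 → ψ₁ = 0.711
  ψ₁ = 0.711: g = 0.0063, g' = -0.352 → ψ₁ = 0.729
Converged at ψ₁ = 0.729.
Drum-1 compositions:
  isobutane: x = 0.078, y = 0.267
  isopentane: x = 0.251, y = 0.317
  n-pentane: x = 0.457, y = 0.325
  methanol: x = 0.214, y = 0.091
Drum-2 feed = drum-1 vapor: z₂ = (0.2673, 0.3168, 0.3254, 0.0906).
Drum 2:
Rachford–Rice: g(ψ₂) = Σ zᵢ(Kᵢ−1)/(1+ψ₂(Kᵢ−1)) = 0.
Check two-phase: ΣzᵢKᵢ = 1.095 > 1 and Σzᵢ/Kᵢ = 1.449 > 1, so g(0) = 0.095 > 0 and g(1) = -0.449 < 0.
Newton–Raphson from ψ₂ = 0.48:
  ψ₂ = 0.480: g = -0.1392, g' = -0.440 → ψ₂ = 0.163
  ψ₂ = 0.163: g = 0.0037, g' = -0.498 → ψ₂ = 0.171
Converged at ψ₂ = 0.171.
  isobutane: x = 0.217, y = 0.513
  isopentane: x = 0.324, y = 0.282
  n-pentane: x = 0.356, y = 0.175
  methanol: x = 0.103, y = 0.030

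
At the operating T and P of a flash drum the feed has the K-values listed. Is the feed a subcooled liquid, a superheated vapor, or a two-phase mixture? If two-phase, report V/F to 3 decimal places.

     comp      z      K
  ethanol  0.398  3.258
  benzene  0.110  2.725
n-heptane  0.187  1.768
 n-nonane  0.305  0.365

two-phase, V/F = 0.904

ΣzᵢKᵢ = 2.038; Σzᵢ/Kᵢ = 1.104.
Both exceed 1, so a two-phase solution exists.
Newton–Raphson from ψ = 0.5:
  ψ = 0.500: g = 0.3440, g' = -0.864 → ψ = 0.898
  ψ = 0.898: g = 0.0053, g' = -0.977 → ψ = 0.904
Converged at ψ = 0.904.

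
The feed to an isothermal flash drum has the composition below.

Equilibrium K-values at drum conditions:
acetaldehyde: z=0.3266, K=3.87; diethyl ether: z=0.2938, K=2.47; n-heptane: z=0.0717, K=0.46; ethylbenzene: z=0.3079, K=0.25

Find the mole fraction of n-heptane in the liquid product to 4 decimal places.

x_n-heptane = 0.1134

Newton–Raphson from ψ = 0.39:
  ψ = 0.3900: g = 0.34135, g' = -1.2350 → ψ = 0.6664
  ψ = 0.6664: g = 0.01784, g' = -1.2224 → ψ = 0.6810
  ψ = 0.6810: g = -0.00014, g' = -1.2426 → ψ = 0.6809
Converged at ψ = 0.6809.
Compositions from xᵢ = zᵢ/(1+ψ(Kᵢ−1)), yᵢ = Kᵢxᵢ:
  acetaldehyde: x = 0.1106, y = 0.4279
  diethyl ether: x = 0.1468, y = 0.3627
  n-heptane: x = 0.1134, y = 0.0522
  ethylbenzene: x = 0.6292, y = 0.1573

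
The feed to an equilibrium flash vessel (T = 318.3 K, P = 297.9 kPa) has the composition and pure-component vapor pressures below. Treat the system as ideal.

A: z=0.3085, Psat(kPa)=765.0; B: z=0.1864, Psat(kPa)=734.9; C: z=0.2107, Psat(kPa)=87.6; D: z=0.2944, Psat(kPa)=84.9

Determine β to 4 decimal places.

β = 0.3656

Raoult's law: Kᵢ = Pᵢˢᵃᵗ/P = Pᵢˢᵃᵗ/297.9.
  K_A = 765.0/297.9 = 2.567976, K_B = 734.9/297.9 = 2.466935, K_C = 87.6/297.9 = 0.294058, K_D = 84.9/297.9 = 0.284995
Rachford–Rice: g(β) = Σ zᵢ(Kᵢ−1)/(1+β(Kᵢ−1)) = 0.
g(0) = ΣzᵢKᵢ − 1 = 0.3979 and g(1) = 1 − Σzᵢ/Kᵢ = -0.9452, so a root lies in (0, 1).
Iterate (Newton) starting at β = 0.34:
  β = 0.3400: g = 0.02413, g' = -0.9458 → β = 0.3655
  β = 0.3655: g = 0.00004, g' = -0.9430 → β = 0.3656
Converged at β = 0.3656.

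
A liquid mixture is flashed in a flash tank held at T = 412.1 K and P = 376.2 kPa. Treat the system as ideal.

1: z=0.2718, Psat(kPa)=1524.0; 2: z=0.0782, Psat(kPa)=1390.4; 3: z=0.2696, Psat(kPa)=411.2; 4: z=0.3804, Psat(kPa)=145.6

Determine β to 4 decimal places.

Raoult's law: Kᵢ = Pᵢˢᵃᵗ/P = Pᵢˢᵃᵗ/376.2.
  K_1 = 1524.0/376.2 = 4.051037, K_2 = 1390.4/376.2 = 3.695906, K_3 = 411.2/376.2 = 1.093036, K_4 = 145.6/376.2 = 0.387028
Material balance + equilibrium reduce to Σ zᵢ(Kᵢ−1)/(1+β(Kᵢ−1)) = 0.
Check two-phase: ΣzᵢKᵢ = 1.8320 > 1 and Σzᵢ/Kᵢ = 1.3178 > 1, so g(0) = 0.8320 > 0 and g(1) = -0.3178 < 0.
Newton iteration, β⁰ = 0.5:
  β = 0.5000: g = 0.10589, g' = -0.7991 → β = 0.6325
  β = 0.6325: g = 0.00384, g' = -0.7558 → β = 0.6376
Converged at β = 0.6376.

β = 0.6376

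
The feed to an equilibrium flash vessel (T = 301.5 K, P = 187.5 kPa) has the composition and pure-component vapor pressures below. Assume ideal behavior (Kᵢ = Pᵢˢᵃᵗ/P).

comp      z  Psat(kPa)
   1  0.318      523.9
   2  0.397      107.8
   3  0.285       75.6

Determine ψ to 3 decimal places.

Raoult's law: Kᵢ = Pᵢˢᵃᵗ/P = Pᵢˢᵃᵗ/187.5.
  K_1 = 523.9/187.5 = 2.79413, K_2 = 107.8/187.5 = 0.57493, K_3 = 75.6/187.5 = 0.40320
Let ψ = V/F and solve Σ zᵢ(Kᵢ−1)/(1+ψ(Kᵢ−1)) = 0.
g(0) = ΣzᵢKᵢ − 1 = 0.232 and g(1) = 1 − Σzᵢ/Kᵢ = -0.511, so a root lies in (0, 1).
Iterate (Newton) starting at ψ = 0.5:
  ψ = 0.500: g = -0.1560, g' = -0.606 → ψ = 0.243
  ψ = 0.243: g = 0.0104, g' = -0.725 → ψ = 0.257
Converged at ψ = 0.257.

ψ = 0.257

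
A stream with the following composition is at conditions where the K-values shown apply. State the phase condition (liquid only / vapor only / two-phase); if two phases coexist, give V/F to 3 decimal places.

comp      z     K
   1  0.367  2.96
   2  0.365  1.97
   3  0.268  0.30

ΣzᵢKᵢ = 1.886; Σzᵢ/Kᵢ = 1.203.
Both exceed 1, so a two-phase solution exists.
Let ψ = V/F and solve Σ zᵢ(Kᵢ−1)/(1+ψ(Kᵢ−1)) = 0.
Newton iteration, ψ⁰ = 0.5:
  ψ = 0.500: g = 0.3131, g' = -0.826 → ψ = 0.879
  ψ = 0.879: g = -0.0323, g' = -1.177 → ψ = 0.852
  ψ = 0.852: g = -0.0010, g' = -1.106 → ψ = 0.851
Converged at ψ = 0.851.

two-phase, V/F = 0.851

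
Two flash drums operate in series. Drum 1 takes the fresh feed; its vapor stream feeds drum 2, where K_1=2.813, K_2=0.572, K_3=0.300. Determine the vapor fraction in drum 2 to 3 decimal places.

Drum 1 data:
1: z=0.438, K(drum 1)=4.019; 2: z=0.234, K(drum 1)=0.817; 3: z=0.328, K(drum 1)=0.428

Drum 1:
Material balance + equilibrium reduce to Σ zᵢ(Kᵢ−1)/(1+ψ₁(Kᵢ−1)) = 0.
Check two-phase: ΣzᵢKᵢ = 2.092 > 1 and Σzᵢ/Kᵢ = 1.162 > 1, so g(0) = 1.092 > 0 and g(1) = -0.162 < 0.
Newton–Raphson from ψ₁ = 0.5:
  ψ₁ = 0.500: g = 0.2170, g' = -0.854 → ψ₁ = 0.754
  ψ₁ = 0.754: g = 0.0239, g' = -0.714 → ψ₁ = 0.788
Converged at ψ₁ = 0.788.
Drum-1 compositions:
  1: x = 0.130, y = 0.521
  2: x = 0.273, y = 0.223
  3: x = 0.597, y = 0.255
Drum-2 feed = drum-1 vapor: z₂ = (0.5211, 0.2234, 0.2555).
Drum 2:
Rachford–Rice: g(ψ₂) = Σ zᵢ(Kᵢ−1)/(1+ψ₂(Kᵢ−1)) = 0.
g(0) = ΣzᵢKᵢ − 1 = 0.670 and g(1) = 1 − Σzᵢ/Kᵢ = -0.427, so a root lies in (0, 1).
Newton–Raphson from ψ₂ = 0.45:
  ψ₂ = 0.450: g = 0.1408, g' = -0.849 → ψ₂ = 0.616
  ψ₂ = 0.616: g = 0.0022, g' = -0.845 → ψ₂ = 0.618
Converged at ψ₂ = 0.618.
  1: x = 0.246, y = 0.691
  2: x = 0.304, y = 0.174
  3: x = 0.451, y = 0.135

V/F (drum 2) = 0.618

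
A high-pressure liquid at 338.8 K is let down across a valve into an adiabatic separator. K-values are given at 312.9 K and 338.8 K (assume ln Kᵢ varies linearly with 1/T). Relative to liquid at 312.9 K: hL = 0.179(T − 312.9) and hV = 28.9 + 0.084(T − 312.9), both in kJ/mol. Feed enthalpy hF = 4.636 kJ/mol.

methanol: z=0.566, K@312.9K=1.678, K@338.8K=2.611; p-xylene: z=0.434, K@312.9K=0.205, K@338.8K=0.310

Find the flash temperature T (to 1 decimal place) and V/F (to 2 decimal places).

Adiabatic flash: solve Rachford–Rice at each trial T, then check hF = ψ·hV(T) + (1−ψ)·hL(T).
  T = 312.9 K: K = (1.678, 0.205), RR gives ψ = 0.072, H_out = 2.076 kJ/mol
  T = 338.8 K: K = (2.611, 0.310), RR gives ψ = 0.551, H_out = 19.201 kJ/mol
  T = 325.9 K: K = (2.113, 0.254), RR gives ψ = 0.369, H_out = 12.544 kJ/mol
  T = 319.4 K: K = (1.888, 0.229), RR gives ψ = 0.245, H_out = 8.093 kJ/mol
  T = 316.1 K: K = (1.779, 0.217), RR gives ψ = 0.165, H_out = 5.304 kJ/mol
  T = 314.5 K: K = (1.728, 0.211), RR gives ψ = 0.121, H_out = 3.766 kJ/mol
Linear interpolation between T = 314.5 (H_out = 3.766) and T = 316.1 (H_out = 5.304) on hF = 4.636 gives T ≈ 315.4 K, at which ψ = 0.15.

T = 315.4 K, V/F = 0.15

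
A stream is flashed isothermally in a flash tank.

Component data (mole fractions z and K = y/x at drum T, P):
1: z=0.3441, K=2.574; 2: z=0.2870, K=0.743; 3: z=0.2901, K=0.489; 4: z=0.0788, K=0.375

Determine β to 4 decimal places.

β = 0.3965

Newton iteration, β⁰ = 0.4:
  β = 0.4000: g = -0.00184, g' = -0.5190 → β = 0.3964
Converged at β = 0.3965.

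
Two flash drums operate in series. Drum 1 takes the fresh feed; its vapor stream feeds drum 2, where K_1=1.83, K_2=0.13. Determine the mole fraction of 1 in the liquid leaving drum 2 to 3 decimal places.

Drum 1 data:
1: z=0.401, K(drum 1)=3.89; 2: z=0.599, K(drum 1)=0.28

x_1 (drum 2) = 0.512

Drum 1:
Material balance + equilibrium reduce to Σ zᵢ(Kᵢ−1)/(1+ψ₁(Kᵢ−1)) = 0.
Feasibility: ΣzᵢKᵢ = 1.728, Σzᵢ/Kᵢ = 2.242 — both > 1, two phases present.
Newton–Raphson from ψ₁ = 0.5:
  ψ₁ = 0.500: g = -0.1999, g' = -1.318 → ψ₁ = 0.348
  ψ₁ = 0.348: g = 0.0018, g' = -1.385 → ψ₁ = 0.350
Converged at ψ₁ = 0.350.
Drum-1 compositions:
  1: x = 0.199, y = 0.776
  2: x = 0.801, y = 0.224
Drum-2 feed = drum-1 vapor: z₂ = (0.7758, 0.2242).
Drum 2:
Newton–Raphson from ψ₂ = 0.33:
  ψ₂ = 0.330: g = 0.2319, g' = -0.663 → ψ₂ = 0.680
  ψ₂ = 0.680: g = -0.0656, g' = -1.235 → ψ₂ = 0.627
  ψ₂ = 0.627: g = -0.0051, g' = -1.051 → ψ₂ = 0.622
Converged at ψ₂ = 0.622.
  1: x = 0.512, y = 0.937
  2: x = 0.488, y = 0.063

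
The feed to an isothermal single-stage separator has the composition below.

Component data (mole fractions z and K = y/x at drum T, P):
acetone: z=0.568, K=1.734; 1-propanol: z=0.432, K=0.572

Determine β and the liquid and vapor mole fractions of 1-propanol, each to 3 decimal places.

β = 0.739, x_1-propanol = 0.632, y_1-propanol = 0.361

Rachford–Rice: g(β) = Σ zᵢ(Kᵢ−1)/(1+β(Kᵢ−1)) = 0.
g(0) = ΣzᵢKᵢ − 1 = 0.232 and g(1) = 1 − Σzᵢ/Kᵢ = -0.083, so a root lies in (0, 1).
Newton–Raphson from β = 0.34:
  β = 0.340: g = 0.1173, g' = -0.304 → β = 0.725
  β = 0.725: g = 0.0039, g' = -0.297 → β = 0.739
Converged at β = 0.739.
Compositions from xᵢ = zᵢ/(1+β(Kᵢ−1)), yᵢ = Kᵢxᵢ:
  acetone: x = 0.368, y = 0.639
  1-propanol: x = 0.632, y = 0.361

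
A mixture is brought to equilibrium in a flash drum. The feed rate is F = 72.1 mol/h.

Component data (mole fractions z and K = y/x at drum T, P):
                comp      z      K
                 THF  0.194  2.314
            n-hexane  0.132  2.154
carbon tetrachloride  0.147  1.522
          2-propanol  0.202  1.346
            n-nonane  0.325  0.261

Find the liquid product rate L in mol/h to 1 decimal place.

L = 37.1 mol/h

Rachford–Rice: g(β) = Σ zᵢ(Kᵢ−1)/(1+β(Kᵢ−1)) = 0.
Check two-phase: ΣzᵢKᵢ = 1.314 > 1 and Σzᵢ/Kᵢ = 1.637 > 1, so g(0) = 0.314 > 0 and g(1) = -0.637 < 0.
Iterate (Newton) starting at β = 0.5:
  β = 0.500: g = -0.0101, g' = -0.682 → β = 0.485
Converged at β = 0.485.
Then V = β·F = 0.4851·72.1 = 35.0 mol/h and L = F − V = 37.1 mol/h.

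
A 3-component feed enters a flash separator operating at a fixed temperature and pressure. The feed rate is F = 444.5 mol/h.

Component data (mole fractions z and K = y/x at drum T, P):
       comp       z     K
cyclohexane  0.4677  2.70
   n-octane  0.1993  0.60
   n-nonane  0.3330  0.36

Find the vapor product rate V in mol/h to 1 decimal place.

V = 232.3 mol/h

Rachford–Rice: g(V/F) = Σ zᵢ(Kᵢ−1)/(1+V/F(Kᵢ−1)) = 0.
g(0) = ΣzᵢKᵢ − 1 = 0.5023 and g(1) = 1 − Σzᵢ/Kᵢ = -0.4304, so a root lies in (0, 1).
Newton iteration, V/F⁰ = 0.42:
  V/F = 0.4200: g = 0.07660, g' = -0.7613 → V/F = 0.5206
  V/F = 0.5206: g = 0.00149, g' = -0.7380 → V/F = 0.5226
Converged at V/F = 0.5226.
Then V = V/F·F = 0.5226·444.5 = 232.3 mol/h and L = F − V = 212.2 mol/h.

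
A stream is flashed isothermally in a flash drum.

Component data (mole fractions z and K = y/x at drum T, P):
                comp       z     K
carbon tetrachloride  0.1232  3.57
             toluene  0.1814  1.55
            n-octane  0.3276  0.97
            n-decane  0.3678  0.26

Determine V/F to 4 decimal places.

Material balance + equilibrium reduce to Σ zᵢ(Kᵢ−1)/(1+V/F(Kᵢ−1)) = 0.
g(0) = ΣzᵢKᵢ − 1 = 0.1344 and g(1) = 1 − Σzᵢ/Kᵢ = -0.9039, so a root lies in (0, 1).
Iterate (Newton) starting at V/F = 0.31:
  V/F = 0.3100: g = -0.10165, g' = -0.6316 → V/F = 0.1491
  V/F = 0.1491: g = 0.00535, g' = -0.7270 → V/F = 0.1564
  V/F = 0.1564: g = 0.00003, g' = -0.7184 → V/F = 0.1565
Converged at V/F = 0.1565.

V/F = 0.1565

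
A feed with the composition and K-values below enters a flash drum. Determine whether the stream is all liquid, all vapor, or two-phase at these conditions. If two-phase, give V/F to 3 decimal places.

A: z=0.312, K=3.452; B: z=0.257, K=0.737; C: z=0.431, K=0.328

two-phase, V/F = 0.305

ΣzᵢKᵢ = 1.408; Σzᵢ/Kᵢ = 1.753.
Both exceed 1, so a two-phase solution exists.
Newton iteration, ψ⁰ = 0.54:
  ψ = 0.540: g = -0.2042, g' = -0.851 → ψ = 0.300
  ψ = 0.300: g = 0.0046, g' = -0.949 → ψ = 0.305
Converged at ψ = 0.305.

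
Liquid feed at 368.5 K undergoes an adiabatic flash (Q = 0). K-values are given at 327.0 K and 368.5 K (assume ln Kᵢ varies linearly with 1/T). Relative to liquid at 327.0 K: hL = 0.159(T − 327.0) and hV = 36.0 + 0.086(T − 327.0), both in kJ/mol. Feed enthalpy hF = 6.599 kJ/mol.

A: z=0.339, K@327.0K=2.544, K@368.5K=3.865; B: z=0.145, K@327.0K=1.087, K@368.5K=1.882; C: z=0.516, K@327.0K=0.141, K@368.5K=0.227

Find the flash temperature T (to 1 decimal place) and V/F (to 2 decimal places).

T = 334.4 K, V/F = 0.15

Adiabatic flash: solve Rachford–Rice at each trial T, then check hF = ψ·hV(T) + (1−ψ)·hL(T).
  T = 327.0 K: K = (2.544, 1.087, 0.141), RR gives ψ = 0.082, H_out = 2.962 kJ/mol
  T = 368.5 K: K = (3.865, 1.882, 0.227), RR gives ψ = 0.377, H_out = 19.028 kJ/mol
  T = 347.8 K: K = (3.177, 1.455, 0.182), RR gives ψ = 0.255, H_out = 12.098 kJ/mol
  T = 337.4 K: K = (2.853, 1.263, 0.161), RR gives ψ = 0.178, H_out = 7.913 kJ/mol
  T = 332.2 K: K = (2.696, 1.173, 0.151), RR gives ψ = 0.133, H_out = 5.553 kJ/mol
  T = 334.8 K: K = (2.774, 1.218, 0.156), RR gives ψ = 0.156, H_out = 6.759 kJ/mol
  T = 333.5 K: K = (2.735, 1.195, 0.153), RR gives ψ = 0.144, H_out = 6.163 kJ/mol
  T = 334.1 K: K = (2.753, 1.206, 0.154), RR gives ψ = 0.150, H_out = 6.440 kJ/mol
Linear interpolation between T = 334.1 (H_out = 6.440) and T = 334.8 (H_out = 6.759) on hF = 6.599 gives T ≈ 334.4 K, at which ψ = 0.15.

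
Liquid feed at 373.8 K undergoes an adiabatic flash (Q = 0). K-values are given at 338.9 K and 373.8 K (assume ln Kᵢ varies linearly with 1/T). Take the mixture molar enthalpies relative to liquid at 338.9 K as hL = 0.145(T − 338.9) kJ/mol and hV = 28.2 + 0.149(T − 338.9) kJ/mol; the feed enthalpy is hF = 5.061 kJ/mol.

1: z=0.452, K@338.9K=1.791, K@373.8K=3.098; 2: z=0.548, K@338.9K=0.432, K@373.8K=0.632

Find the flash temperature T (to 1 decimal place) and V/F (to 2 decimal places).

Adiabatic flash: solve Rachford–Rice at each trial T, then check hF = ψ·hV(T) + (1−ψ)·hL(T).
  T = 338.9 K: K = (1.791, 0.432), RR gives ψ = 0.103, H_out = 2.904 kJ/mol
  T = 373.8 K: K = (3.098, 0.632), RR gives ψ = 0.967, H_out = 32.467 kJ/mol
  T = 356.4 K: K = (2.389, 0.528), RR gives ψ = 0.563, H_out = 18.440 kJ/mol
  T = 347.6 K: K = (2.074, 0.478), RR gives ψ = 0.356, H_out = 11.327 kJ/mol
  T = 343.2 K: K = (1.928, 0.455), RR gives ψ = 0.238, H_out = 7.341 kJ/mol
  T = 341.0 K: K = (1.857, 0.443), RR gives ψ = 0.172, H_out = 5.155 kJ/mol
Linear interpolation between T = 338.9 (H_out = 2.904) and T = 341.0 (H_out = 5.155) on hF = 5.061 gives T ≈ 340.9 K, at which ψ = 0.17.

T = 340.9 K, V/F = 0.17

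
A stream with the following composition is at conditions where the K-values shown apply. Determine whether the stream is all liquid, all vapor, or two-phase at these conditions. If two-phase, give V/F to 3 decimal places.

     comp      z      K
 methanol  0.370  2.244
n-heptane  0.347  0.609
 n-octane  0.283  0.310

ΣzᵢKᵢ = 1.129; Σzᵢ/Kᵢ = 1.648.
Both exceed 1, so a two-phase solution exists.
Rachford–Rice: g(ψ) = Σ zᵢ(Kᵢ−1)/(1+ψ(Kᵢ−1)) = 0.
Newton–Raphson from ψ = 0.5:
  ψ = 0.500: g = -0.1830, g' = -0.614 → ψ = 0.202
  ψ = 0.202: g = -0.0062, g' = -0.610 → ψ = 0.192
Converged at ψ = 0.192.

two-phase, V/F = 0.192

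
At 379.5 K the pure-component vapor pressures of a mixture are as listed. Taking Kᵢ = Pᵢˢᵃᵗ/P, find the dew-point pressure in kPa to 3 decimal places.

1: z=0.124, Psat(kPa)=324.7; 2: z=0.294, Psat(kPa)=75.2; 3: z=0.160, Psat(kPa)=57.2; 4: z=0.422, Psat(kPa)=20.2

At the dew point ψ → 1, so Σzᵢ/Kᵢ = 1 with Kᵢ = Pᵢˢᵃᵗ/P ⇒ 1/P = Σzᵢ/Pᵢˢᵃᵗ.
1/P = 0.124/324.7 + 0.294/75.2 + 0.160/57.2 + 0.422/20.2 = 0.027980 ⇒ P = 35.740 kPa

Pdew = 35.740 kPa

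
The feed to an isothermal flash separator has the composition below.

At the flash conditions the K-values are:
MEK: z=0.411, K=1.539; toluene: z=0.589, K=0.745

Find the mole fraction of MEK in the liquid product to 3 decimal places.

Binary case is linear: z₁(K₁−1)(1+β(K₂−1)) + z₂(K₂−1)(1+β(K₁−1)) = 0
⇒ β = [z₁(K₁−1)+z₂(K₂−1)] / [−(K₁−1)(K₂−1)] = 0.0713/0.1374 = 0.519
Compositions from xᵢ = zᵢ/(1+β(Kᵢ−1)), yᵢ = Kᵢxᵢ:
  MEK: x = 0.321, y = 0.494
  toluene: x = 0.679, y = 0.506

x_MEK = 0.321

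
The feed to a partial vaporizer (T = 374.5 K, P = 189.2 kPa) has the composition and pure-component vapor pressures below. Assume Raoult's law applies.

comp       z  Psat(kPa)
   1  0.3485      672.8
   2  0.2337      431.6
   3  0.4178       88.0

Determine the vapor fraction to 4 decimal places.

Raoult's law: Kᵢ = Pᵢˢᵃᵗ/P = Pᵢˢᵃᵗ/189.2.
  K_1 = 672.8/189.2 = 3.556025, K_2 = 431.6/189.2 = 2.281184, K_3 = 88.0/189.2 = 0.465116
Newton iteration, ψ⁰ = 0.54:
  ψ = 0.5400: g = 0.23697, g' = -0.7722 → ψ = 0.8469
  ψ = 0.8469: g = 0.01656, g' = -0.7150 → ψ = 0.8700
  ψ = 0.8700: g = -0.00009, g' = -0.7230 → ψ = 0.8699
Converged at ψ = 0.8699.

ψ = 0.8699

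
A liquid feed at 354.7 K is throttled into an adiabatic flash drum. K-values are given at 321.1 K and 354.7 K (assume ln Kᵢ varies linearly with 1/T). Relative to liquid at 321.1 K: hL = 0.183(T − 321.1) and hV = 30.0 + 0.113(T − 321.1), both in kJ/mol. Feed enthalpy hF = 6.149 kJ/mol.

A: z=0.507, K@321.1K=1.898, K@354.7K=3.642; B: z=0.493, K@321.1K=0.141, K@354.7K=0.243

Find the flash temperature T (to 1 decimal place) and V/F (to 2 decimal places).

Adiabatic flash: solve Rachford–Rice at each trial T, then check hF = ψ·hV(T) + (1−ψ)·hL(T).
  T = 321.1 K: K = (1.898, 0.141), RR gives ψ = 0.041, H_out = 1.237 kJ/mol
  T = 354.7 K: K = (3.642, 0.243), RR gives ψ = 0.483, H_out = 19.507 kJ/mol
  T = 337.9 K: K = (2.672, 0.188), RR gives ψ = 0.329, H_out = 12.565 kJ/mol
  T = 329.5 K: K = (2.262, 0.163), RR gives ψ = 0.215, H_out = 7.867 kJ/mol
  T = 325.3 K: K = (2.074, 0.152), RR gives ψ = 0.139, H_out = 4.894 kJ/mol
  T = 327.4 K: K = (2.167, 0.157), RR gives ψ = 0.179, H_out = 6.450 kJ/mol
Linear interpolation between T = 325.3 (H_out = 4.894) and T = 327.4 (H_out = 6.450) on hF = 6.149 gives T ≈ 327.0 K, at which ψ = 0.17.

T = 327.0 K, V/F = 0.17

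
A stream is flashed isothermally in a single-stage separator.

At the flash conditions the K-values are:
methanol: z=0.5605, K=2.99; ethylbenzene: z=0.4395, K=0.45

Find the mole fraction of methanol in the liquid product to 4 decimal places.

Material balance + equilibrium reduce to Σ zᵢ(Kᵢ−1)/(1+V/F(Kᵢ−1)) = 0.
Feasibility: ΣzᵢKᵢ = 1.8737, Σzᵢ/Kᵢ = 1.1641 — both > 1, two phases present.
Iterate (Newton) starting at V/F = 0.5:
  V/F = 0.5000: g = 0.22568, g' = -0.8106 → V/F = 0.7784
  V/F = 0.7784: g = 0.01489, g' = -0.7481 → V/F = 0.7983
  V/F = 0.7983: g = -0.00005, g' = -0.7538 → V/F = 0.7982
Converged at V/F = 0.7982.
Compositions from xᵢ = zᵢ/(1+V/F(Kᵢ−1)), yᵢ = Kᵢxᵢ:
  methanol: x = 0.2165, y = 0.6474
  ethylbenzene: x = 0.7835, y = 0.3526

x_methanol = 0.2165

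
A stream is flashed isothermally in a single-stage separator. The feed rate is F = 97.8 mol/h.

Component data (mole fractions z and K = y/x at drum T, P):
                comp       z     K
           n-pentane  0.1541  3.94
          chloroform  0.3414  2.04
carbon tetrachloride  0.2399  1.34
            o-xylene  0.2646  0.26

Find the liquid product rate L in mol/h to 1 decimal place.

Rachford–Rice: g(ψ) = Σ zᵢ(Kᵢ−1)/(1+ψ(Kᵢ−1)) = 0.
g(0) = ΣzᵢKᵢ − 1 = 0.6939 and g(1) = 1 − Σzᵢ/Kᵢ = -0.4032, so a root lies in (0, 1).
Newton iteration, ψ⁰ = 0.33:
  ψ = 0.3300: g = 0.30856, g' = -0.8239 → ψ = 0.7045
  ψ = 0.7045: g = 0.00916, g' = -0.9147 → ψ = 0.7145
Converged at ψ = 0.7145.
Then V = ψ·F = 0.7145·97.8 = 69.9 mol/h and L = F − V = 27.9 mol/h.

L = 27.9 mol/h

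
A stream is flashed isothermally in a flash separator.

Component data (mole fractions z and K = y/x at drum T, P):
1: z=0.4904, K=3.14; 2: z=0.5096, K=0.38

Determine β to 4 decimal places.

Binary case is linear: z₁(K₁−1)(1+β(K₂−1)) + z₂(K₂−1)(1+β(K₁−1)) = 0
⇒ β = [z₁(K₁−1)+z₂(K₂−1)] / [−(K₁−1)(K₂−1)] = 0.73350/1.32680 = 0.5528

β = 0.5528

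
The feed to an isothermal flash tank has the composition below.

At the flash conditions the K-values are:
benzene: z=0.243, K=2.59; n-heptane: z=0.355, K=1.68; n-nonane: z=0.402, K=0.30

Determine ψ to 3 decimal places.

ψ = 0.449

Rachford–Rice: g(ψ) = Σ zᵢ(Kᵢ−1)/(1+ψ(Kᵢ−1)) = 0.
Feasibility: ΣzᵢKᵢ = 1.346, Σzᵢ/Kᵢ = 1.645 — both > 1, two phases present.
Newton–Raphson from ψ = 0.31:
  ψ = 0.310: g = 0.0988, g' = -0.709 → ψ = 0.449
Converged at ψ = 0.449.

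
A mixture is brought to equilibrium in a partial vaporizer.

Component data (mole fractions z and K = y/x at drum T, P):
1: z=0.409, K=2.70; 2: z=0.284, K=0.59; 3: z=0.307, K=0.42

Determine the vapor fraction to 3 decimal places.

ψ = 0.466

Rachford–Rice: g(ψ) = Σ zᵢ(Kᵢ−1)/(1+ψ(Kᵢ−1)) = 0.
g(0) = ΣzᵢKᵢ − 1 = 0.401 and g(1) = 1 − Σzᵢ/Kᵢ = -0.364, so a root lies in (0, 1).
Newton–Raphson from ψ = 0.5:
  ψ = 0.500: g = -0.0214, g' = -0.626 → ψ = 0.466
Converged at ψ = 0.466.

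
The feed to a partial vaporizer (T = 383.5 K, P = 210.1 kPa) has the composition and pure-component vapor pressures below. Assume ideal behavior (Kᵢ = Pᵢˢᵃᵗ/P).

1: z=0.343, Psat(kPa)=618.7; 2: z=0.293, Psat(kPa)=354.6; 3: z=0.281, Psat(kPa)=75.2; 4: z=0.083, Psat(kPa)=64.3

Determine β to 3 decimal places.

β = 0.674

Raoult's law: Kᵢ = Pᵢˢᵃᵗ/P = Pᵢˢᵃᵗ/210.1.
  K_1 = 618.7/210.1 = 2.94479, K_2 = 354.6/210.1 = 1.68777, K_3 = 75.2/210.1 = 0.35792, K_4 = 64.3/210.1 = 0.30604
Rachford–Rice: g(β) = Σ zᵢ(Kᵢ−1)/(1+β(Kᵢ−1)) = 0.
Feasibility: ΣzᵢKᵢ = 1.631, Σzᵢ/Kᵢ = 1.346 — both > 1, two phases present.
Iterate (Newton) starting at β = 0.5:
  β = 0.500: g = 0.1342, g' = -0.755 → β = 0.678
  β = 0.678: g = -0.0029, g' = -0.811 → β = 0.674
Converged at β = 0.674.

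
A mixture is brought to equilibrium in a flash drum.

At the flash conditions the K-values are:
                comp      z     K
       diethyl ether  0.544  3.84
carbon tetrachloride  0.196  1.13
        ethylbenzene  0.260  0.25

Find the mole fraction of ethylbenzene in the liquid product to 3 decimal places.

Material balance + equilibrium reduce to Σ zᵢ(Kᵢ−1)/(1+ψ(Kᵢ−1)) = 0.
g(0) = ΣzᵢKᵢ − 1 = 1.375 and g(1) = 1 − Σzᵢ/Kᵢ = -0.355, so a root lies in (0, 1).
Iterate (Newton) starting at ψ = 0.56:
  ψ = 0.560: g = 0.2840, g' = -1.092 → ψ = 0.820
  ψ = 0.820: g = -0.0196, g' = -1.386 → ψ = 0.806
Converged at ψ = 0.806.
Compositions from xᵢ = zᵢ/(1+ψ(Kᵢ−1)), yᵢ = Kᵢxᵢ:
  diethyl ether: x = 0.165, y = 0.635
  carbon tetrachloride: x = 0.177, y = 0.200
  ethylbenzene: x = 0.657, y = 0.164

x_ethylbenzene = 0.657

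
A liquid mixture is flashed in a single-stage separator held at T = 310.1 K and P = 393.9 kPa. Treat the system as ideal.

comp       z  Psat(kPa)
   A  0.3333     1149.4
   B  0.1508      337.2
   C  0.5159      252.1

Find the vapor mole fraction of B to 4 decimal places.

Raoult's law: Kᵢ = Pᵢˢᵃᵗ/P = Pᵢˢᵃᵗ/393.9.
  K_A = 1149.4/393.9 = 2.917999, K_B = 337.2/393.9 = 0.856055, K_C = 252.1/393.9 = 0.640010
Material balance + equilibrium reduce to Σ zᵢ(Kᵢ−1)/(1+V/F(Kᵢ−1)) = 0.
Check two-phase: ΣzᵢKᵢ = 1.4318 > 1 and Σzᵢ/Kᵢ = 1.0965 > 1, so g(0) = 0.4318 > 0 and g(1) = -0.0965 < 0.
Iterate (Newton) starting at V/F = 0.5:
  V/F = 0.5000: g = 0.07645, g' = -0.4226 → V/F = 0.6809
  V/F = 0.6809: g = 0.00713, g' = -0.3517 → V/F = 0.7012
  V/F = 0.7012: g = 0.00005, g' = -0.3465 → V/F = 0.7013
Converged at V/F = 0.7013.
Compositions from xᵢ = zᵢ/(1+V/F(Kᵢ−1)), yᵢ = Kᵢxᵢ:
  A: x = 0.1421, y = 0.4147
  B: x = 0.1677, y = 0.1436
  C: x = 0.6901, y = 0.4417

y_B = 0.1436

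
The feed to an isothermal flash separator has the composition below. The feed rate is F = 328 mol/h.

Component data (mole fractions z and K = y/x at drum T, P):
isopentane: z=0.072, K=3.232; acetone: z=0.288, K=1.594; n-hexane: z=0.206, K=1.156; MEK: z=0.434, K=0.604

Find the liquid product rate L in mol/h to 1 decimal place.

L = 132.8 mol/h

Newton–Raphson from β = 0.5:
  β = 0.500: g = 0.0234, g' = -0.251 → β = 0.593
  β = 0.593: g = 0.0004, g' = -0.242 → β = 0.595
Converged at β = 0.595.
Then V = β·F = 0.5950·328 = 195.2 mol/h and L = F − V = 132.8 mol/h.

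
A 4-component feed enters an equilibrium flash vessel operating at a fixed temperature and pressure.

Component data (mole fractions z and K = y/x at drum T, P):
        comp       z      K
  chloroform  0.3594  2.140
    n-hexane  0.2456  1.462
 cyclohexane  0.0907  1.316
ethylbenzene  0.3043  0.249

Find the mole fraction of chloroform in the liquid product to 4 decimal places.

Iterate (Newton) starting at V/F = 0.67:
  V/F = 0.6700: g = -0.11738, g' = -0.8822 → V/F = 0.5369
  V/F = 0.5369: g = -0.01338, g' = -0.7019 → V/F = 0.5179
  V/F = 0.5179: g = -0.00016, g' = -0.6851 → V/F = 0.5176
Converged at V/F = 0.5176.
Compositions from xᵢ = zᵢ/(1+V/F(Kᵢ−1)), yᵢ = Kᵢxᵢ:
  chloroform: x = 0.2260, y = 0.4837
  n-hexane: x = 0.1982, y = 0.2898
  cyclohexane: x = 0.0779, y = 0.1026
  ethylbenzene: x = 0.4978, y = 0.1240

x_chloroform = 0.2260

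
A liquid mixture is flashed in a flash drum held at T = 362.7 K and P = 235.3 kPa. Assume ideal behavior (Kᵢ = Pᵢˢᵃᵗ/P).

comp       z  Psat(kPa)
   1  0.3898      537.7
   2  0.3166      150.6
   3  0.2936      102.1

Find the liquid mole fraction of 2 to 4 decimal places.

x_2 = 0.3646

Raoult's law: Kᵢ = Pᵢˢᵃᵗ/P = Pᵢˢᵃᵗ/235.3.
  K_1 = 537.7/235.3 = 2.285168, K_2 = 150.6/235.3 = 0.640034, K_3 = 102.1/235.3 = 0.433914
Material balance + equilibrium reduce to Σ zᵢ(Kᵢ−1)/(1+ψ(Kᵢ−1)) = 0.
g(0) = ΣzᵢKᵢ − 1 = 0.2208 and g(1) = 1 − Σzᵢ/Kᵢ = -0.3419, so a root lies in (0, 1).
Newton iteration, ψ⁰ = 0.5:
  ψ = 0.5000: g = -0.06581, g' = -0.4827 → ψ = 0.3636
  ψ = 0.3636: g = 0.00099, g' = -0.5025 → ψ = 0.3656
Converged at ψ = 0.3656.
Compositions from xᵢ = zᵢ/(1+ψ(Kᵢ−1)), yᵢ = Kᵢxᵢ:
  1: x = 0.2652, y = 0.6060
  2: x = 0.3646, y = 0.2333
  3: x = 0.3702, y = 0.1606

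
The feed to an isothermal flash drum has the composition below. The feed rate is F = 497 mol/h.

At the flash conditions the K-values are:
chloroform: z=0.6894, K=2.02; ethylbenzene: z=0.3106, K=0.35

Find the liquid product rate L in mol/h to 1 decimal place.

Let ψ = V/F and solve Σ zᵢ(Kᵢ−1)/(1+ψ(Kᵢ−1)) = 0.
g(0) = ΣzᵢKᵢ − 1 = 0.5013 and g(1) = 1 − Σzᵢ/Kᵢ = -0.2287, so a root lies in (0, 1).
Binary case is linear: z₁(K₁−1)(1+ψ(K₂−1)) + z₂(K₂−1)(1+ψ(K₁−1)) = 0
⇒ ψ = [z₁(K₁−1)+z₂(K₂−1)] / [−(K₁−1)(K₂−1)] = 0.50130/0.66300 = 0.7561
Then V = ψ·F = 0.7561·497 = 375.8 mol/h and L = F − V = 121.2 mol/h.

L = 121.2 mol/h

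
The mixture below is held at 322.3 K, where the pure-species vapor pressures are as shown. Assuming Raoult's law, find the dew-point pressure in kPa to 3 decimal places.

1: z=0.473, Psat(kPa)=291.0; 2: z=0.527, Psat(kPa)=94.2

Pdew = 138.506 kPa

At the dew point ψ → 1, so Σzᵢ/Kᵢ = 1 with Kᵢ = Pᵢˢᵃᵗ/P ⇒ 1/P = Σzᵢ/Pᵢˢᵃᵗ.
1/P = 0.473/291.0 + 0.527/94.2 = 0.007220 ⇒ P = 138.506 kPa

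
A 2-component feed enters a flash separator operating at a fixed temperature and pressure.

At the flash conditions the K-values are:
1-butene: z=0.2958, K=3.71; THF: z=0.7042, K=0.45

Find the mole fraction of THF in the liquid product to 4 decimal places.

x_THF = 0.8313

Material balance + equilibrium reduce to Σ zᵢ(Kᵢ−1)/(1+β(Kᵢ−1)) = 0.
g(0) = ΣzᵢKᵢ − 1 = 0.4143 and g(1) = 1 − Σzᵢ/Kᵢ = -0.6446, so a root lies in (0, 1).
Binary case is linear: z₁(K₁−1)(1+β(K₂−1)) + z₂(K₂−1)(1+β(K₁−1)) = 0
⇒ β = [z₁(K₁−1)+z₂(K₂−1)] / [−(K₁−1)(K₂−1)] = 0.41431/1.49050 = 0.2780
Compositions from xᵢ = zᵢ/(1+β(Kᵢ−1)), yᵢ = Kᵢxᵢ:
  1-butene: x = 0.1687, y = 0.6259
  THF: x = 0.8313, y = 0.3741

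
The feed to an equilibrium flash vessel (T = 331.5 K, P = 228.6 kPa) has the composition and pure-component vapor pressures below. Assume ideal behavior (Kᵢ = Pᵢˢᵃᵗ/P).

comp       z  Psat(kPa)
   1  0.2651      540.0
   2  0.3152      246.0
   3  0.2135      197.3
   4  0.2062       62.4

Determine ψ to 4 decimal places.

Raoult's law: Kᵢ = Pᵢˢᵃᵗ/P = Pᵢˢᵃᵗ/228.6.
  K_1 = 540.0/228.6 = 2.362205, K_2 = 246.0/228.6 = 1.076115, K_3 = 197.3/228.6 = 0.863080, K_4 = 62.4/228.6 = 0.272966
Iterate (Newton) starting at ψ = 0.5:
  ψ = 0.5000: g = -0.02899, g' = -0.4494 → ψ = 0.4355
  ψ = 0.4355: g = -0.00057, g' = -0.4334 → ψ = 0.4342
Converged at ψ = 0.4342.

ψ = 0.4342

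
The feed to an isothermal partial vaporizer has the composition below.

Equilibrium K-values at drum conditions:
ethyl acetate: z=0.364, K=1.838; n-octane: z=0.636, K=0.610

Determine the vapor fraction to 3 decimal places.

Newton iteration, ψ⁰ = 0.5:
  ψ = 0.500: g = -0.0932, g' = -0.276 → ψ = 0.163
  ψ = 0.163: g = 0.0036, g' = -0.308 → ψ = 0.174
Converged at ψ = 0.174.

ψ = 0.174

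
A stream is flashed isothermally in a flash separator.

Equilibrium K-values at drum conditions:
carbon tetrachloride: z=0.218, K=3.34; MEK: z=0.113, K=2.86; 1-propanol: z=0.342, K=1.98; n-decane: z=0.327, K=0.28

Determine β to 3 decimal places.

Rachford–Rice: g(β) = Σ zᵢ(Kᵢ−1)/(1+β(Kᵢ−1)) = 0.
Feasibility: ΣzᵢKᵢ = 1.820, Σzᵢ/Kᵢ = 1.445 — both > 1, two phases present.
Iterate (Newton) starting at β = 0.5:
  β = 0.500: g = 0.2010, g' = -0.920 → β = 0.718
  β = 0.718: g = -0.0109, g' = -1.078 → β = 0.708
Converged at β = 0.708.

β = 0.708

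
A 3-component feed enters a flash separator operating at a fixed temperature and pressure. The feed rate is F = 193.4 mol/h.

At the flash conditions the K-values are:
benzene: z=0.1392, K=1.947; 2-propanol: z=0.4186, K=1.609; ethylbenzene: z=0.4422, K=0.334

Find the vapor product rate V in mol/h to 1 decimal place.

V = 38.0 mol/h

Rachford–Rice: g(ψ) = Σ zᵢ(Kᵢ−1)/(1+ψ(Kᵢ−1)) = 0.
Feasibility: ΣzᵢKᵢ = 1.0922, Σzᵢ/Kᵢ = 1.6556 — both > 1, two phases present.
Newton–Raphson from ψ = 0.43:
  ψ = 0.4300: g = -0.11699, g' = -0.5457 → ψ = 0.2156
  ψ = 0.2156: g = -0.00908, g' = -0.4748 → ψ = 0.1965
  ψ = 0.1965: g = -0.00003, g' = -0.4722 → ψ = 0.1964
Converged at ψ = 0.1964.
Then V = ψ·F = 0.1964·193.4 = 38.0 mol/h and L = F − V = 155.4 mol/h.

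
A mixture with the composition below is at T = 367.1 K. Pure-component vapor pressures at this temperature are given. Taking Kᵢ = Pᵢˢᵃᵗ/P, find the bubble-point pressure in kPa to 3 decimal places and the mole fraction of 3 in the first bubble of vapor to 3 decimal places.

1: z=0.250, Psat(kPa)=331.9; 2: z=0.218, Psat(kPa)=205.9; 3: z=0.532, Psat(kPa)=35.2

At the bubble point ψ → 0, so ΣzᵢKᵢ = 1 with Kᵢ = Pᵢˢᵃᵗ/P ⇒ P = ΣzᵢPᵢˢᵃᵗ.
P = 0.250·331.9 + 0.218·205.9 + 0.532·35.2 = 146.588 kPa
yᵢ = zᵢPᵢˢᵃᵗ/P ⇒ y_3 = 0.532·35.2/146.588 = 0.128

Pbub = 146.588 kPa, y_3 = 0.128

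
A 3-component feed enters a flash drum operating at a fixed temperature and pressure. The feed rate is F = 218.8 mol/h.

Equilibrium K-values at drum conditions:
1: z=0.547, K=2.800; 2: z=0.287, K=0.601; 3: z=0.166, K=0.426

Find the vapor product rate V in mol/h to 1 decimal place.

Let ψ = V/F and solve Σ zᵢ(Kᵢ−1)/(1+ψ(Kᵢ−1)) = 0.
Feasibility: ΣzᵢKᵢ = 1.775, Σzᵢ/Kᵢ = 1.063 — both > 1, two phases present.
Iterate (Newton) starting at ψ = 0.45:
  ψ = 0.450: g = 0.2759, g' = -0.708 → ψ = 0.840
  ψ = 0.840: g = 0.0360, g' = -0.588 → ψ = 0.901
  ψ = 0.901: g = -0.0004, g' = -0.604 → ψ = 0.900
Converged at ψ = 0.900.
Then V = ψ·F = 0.9000·218.8 = 196.9 mol/h and L = F − V = 21.9 mol/h.

V = 196.9 mol/h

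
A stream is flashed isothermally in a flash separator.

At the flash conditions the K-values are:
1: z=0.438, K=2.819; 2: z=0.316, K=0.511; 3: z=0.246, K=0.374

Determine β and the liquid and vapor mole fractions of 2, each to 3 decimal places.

Let β = V/F and solve Σ zᵢ(Kᵢ−1)/(1+β(Kᵢ−1)) = 0.
g(0) = ΣzᵢKᵢ − 1 = 0.488 and g(1) = 1 − Σzᵢ/Kᵢ = -0.432, so a root lies in (0, 1).
Newton–Raphson from β = 0.5:
  β = 0.500: g = -0.0114, g' = -0.734 → β = 0.484
Converged at β = 0.484.
Compositions from xᵢ = zᵢ/(1+β(Kᵢ−1)), yᵢ = Kᵢxᵢ:
  1: x = 0.233, y = 0.656
  2: x = 0.414, y = 0.212
  3: x = 0.353, y = 0.132

β = 0.484, x_2 = 0.414, y_2 = 0.212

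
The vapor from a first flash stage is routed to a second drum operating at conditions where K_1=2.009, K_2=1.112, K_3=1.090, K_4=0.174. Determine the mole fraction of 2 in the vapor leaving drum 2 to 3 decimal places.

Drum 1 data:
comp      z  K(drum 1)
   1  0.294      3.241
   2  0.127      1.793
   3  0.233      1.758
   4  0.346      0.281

y_2 (drum 2) = 0.158

Drum 1:
Newton–Raphson from ψ₁ = 0.5:
  ψ₁ = 0.500: g = 0.1225, g' = -0.876 → ψ₁ = 0.640
  ψ₁ = 0.640: g = -0.0043, g' = -0.959 → ψ₁ = 0.635
Converged at ψ₁ = 0.635.
Drum-1 compositions:
  1: x = 0.121, y = 0.393
  2: x = 0.084, y = 0.151
  3: x = 0.157, y = 0.276
  4: x = 0.637, y = 0.179
Drum-2 feed = drum-1 vapor: z₂ = (0.3931, 0.1514, 0.2765, 0.1790).
Drum 2:
Newton–Raphson from ψ₂ = 0.3:
  ψ₂ = 0.300: g = 0.1486, g' = -0.456 → ψ₂ = 0.626
  ψ₂ = 0.626: g = -0.0237, g' = -0.678 → ψ₂ = 0.591
  ψ₂ = 0.591: g = -0.0009, g' = -0.627 → ψ₂ = 0.590
Converged at ψ₂ = 0.590.
  1: x = 0.246, y = 0.495
  2: x = 0.142, y = 0.158
  3: x = 0.263, y = 0.286
  4: x = 0.349, y = 0.061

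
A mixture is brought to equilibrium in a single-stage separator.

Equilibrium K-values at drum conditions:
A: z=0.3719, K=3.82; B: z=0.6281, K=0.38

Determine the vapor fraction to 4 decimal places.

Rachford–Rice: g(ψ) = Σ zᵢ(Kᵢ−1)/(1+ψ(Kᵢ−1)) = 0.
Check two-phase: ΣzᵢKᵢ = 1.6593 > 1 and Σzᵢ/Kᵢ = 1.7503 > 1, so g(0) = 0.6593 > 0 and g(1) = -0.7503 < 0.
Newton–Raphson from ψ = 0.66:
  ψ = 0.6600: g = -0.29260, g' = -1.0530 → ψ = 0.3821
  ψ = 0.3821: g = -0.00553, g' = -1.0998 → ψ = 0.3771
Converged at ψ = 0.3771.

ψ = 0.3771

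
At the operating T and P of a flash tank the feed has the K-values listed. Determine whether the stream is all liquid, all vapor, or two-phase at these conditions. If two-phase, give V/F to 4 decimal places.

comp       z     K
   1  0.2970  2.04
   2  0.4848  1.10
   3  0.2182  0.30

ΣzᵢKᵢ = 1.2046; Σzᵢ/Kᵢ = 1.3136.
Both exceed 1, so a two-phase solution exists.
Newton iteration, ψ⁰ = 0.35:
  ψ = 0.3500: g = 0.07099, g' = -0.3648 → ψ = 0.5446
  ψ = 0.5446: g = -0.00368, g' = -0.4145 → ψ = 0.5357
Converged at ψ = 0.5357.

two-phase, V/F = 0.5357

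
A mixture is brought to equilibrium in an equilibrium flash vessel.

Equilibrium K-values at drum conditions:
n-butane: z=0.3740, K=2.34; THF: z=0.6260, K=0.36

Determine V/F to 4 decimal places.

V/F = 0.1172

Newton–Raphson from V/F = 0.5:
  V/F = 0.5000: g = -0.28908, g' = -0.7953 → V/F = 0.1365
  V/F = 0.1365: g = -0.01534, g' = -0.7878 → V/F = 0.1170
  V/F = 0.1170: g = 0.00013, g' = -0.8014 → V/F = 0.1172
Converged at V/F = 0.1172.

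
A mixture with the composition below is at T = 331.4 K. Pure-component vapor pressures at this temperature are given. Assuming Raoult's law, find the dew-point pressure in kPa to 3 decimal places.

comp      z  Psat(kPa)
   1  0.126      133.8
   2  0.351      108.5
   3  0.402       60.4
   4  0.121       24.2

At the dew point ψ → 1, so Σzᵢ/Kᵢ = 1 with Kᵢ = Pᵢˢᵃᵗ/P ⇒ 1/P = Σzᵢ/Pᵢˢᵃᵗ.
1/P = 0.126/133.8 + 0.351/108.5 + 0.402/60.4 + 0.121/24.2 = 0.015832 ⇒ P = 63.162 kPa

Pdew = 63.162 kPa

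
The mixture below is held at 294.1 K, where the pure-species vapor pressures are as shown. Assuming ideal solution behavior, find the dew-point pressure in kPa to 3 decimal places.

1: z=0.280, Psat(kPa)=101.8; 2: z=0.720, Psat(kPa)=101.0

At the dew point ψ → 1, so Σzᵢ/Kᵢ = 1 with Kᵢ = Pᵢˢᵃᵗ/P ⇒ 1/P = Σzᵢ/Pᵢˢᵃᵗ.
1/P = 0.280/101.8 + 0.720/101.0 = 0.009879 ⇒ P = 101.223 kPa

Pdew = 101.223 kPa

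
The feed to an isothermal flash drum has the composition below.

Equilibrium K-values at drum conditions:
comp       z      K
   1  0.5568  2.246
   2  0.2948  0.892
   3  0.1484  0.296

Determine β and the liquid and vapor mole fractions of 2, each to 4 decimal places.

Let β = V/F and solve Σ zᵢ(Kᵢ−1)/(1+β(Kᵢ−1)) = 0.
Check two-phase: ΣzᵢKᵢ = 1.5575 > 1 and Σzᵢ/Kᵢ = 1.0798 > 1, so g(0) = 0.5575 > 0 and g(1) = -0.0798 < 0.
Newton iteration, β⁰ = 0.5:
  β = 0.5000: g = 0.23258, g' = -0.5072 → β = 0.9586
  β = 0.9586: g = -0.04067, g' = -0.8795 → β = 0.9124
  β = 0.9124: g = -0.00270, g' = -0.7684 → β = 0.9088
Converged at β = 0.9088.
Compositions from xᵢ = zᵢ/(1+β(Kᵢ−1)), yᵢ = Kᵢxᵢ:
  1: x = 0.2611, y = 0.5865
  2: x = 0.3269, y = 0.2916
  3: x = 0.4120, y = 0.1220

β = 0.9088, x_2 = 0.3269, y_2 = 0.2916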